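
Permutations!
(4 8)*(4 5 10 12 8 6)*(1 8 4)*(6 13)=(1 8 5 10 12 4 13 6)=[0, 8, 2, 3, 13, 10, 1, 7, 5, 9, 12, 11, 4, 6]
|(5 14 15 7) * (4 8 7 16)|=7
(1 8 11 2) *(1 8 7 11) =(1 7 11 2 8) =[0, 7, 8, 3, 4, 5, 6, 11, 1, 9, 10, 2]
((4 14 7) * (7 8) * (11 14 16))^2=(4 11 8)(7 16 14)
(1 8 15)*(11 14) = (1 8 15)(11 14) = [0, 8, 2, 3, 4, 5, 6, 7, 15, 9, 10, 14, 12, 13, 11, 1]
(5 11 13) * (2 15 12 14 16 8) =(2 15 12 14 16 8)(5 11 13) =[0, 1, 15, 3, 4, 11, 6, 7, 2, 9, 10, 13, 14, 5, 16, 12, 8]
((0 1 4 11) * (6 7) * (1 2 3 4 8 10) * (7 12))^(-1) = ((0 2 3 4 11)(1 8 10)(6 12 7))^(-1) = (0 11 4 3 2)(1 10 8)(6 7 12)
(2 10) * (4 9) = (2 10)(4 9) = [0, 1, 10, 3, 9, 5, 6, 7, 8, 4, 2]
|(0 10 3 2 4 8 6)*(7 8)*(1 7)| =9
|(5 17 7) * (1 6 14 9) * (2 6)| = 15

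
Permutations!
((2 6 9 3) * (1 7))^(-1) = (1 7)(2 3 9 6)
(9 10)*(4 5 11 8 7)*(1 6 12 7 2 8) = [0, 6, 8, 3, 5, 11, 12, 4, 2, 10, 9, 1, 7] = (1 6 12 7 4 5 11)(2 8)(9 10)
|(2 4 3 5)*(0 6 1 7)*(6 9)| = |(0 9 6 1 7)(2 4 3 5)| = 20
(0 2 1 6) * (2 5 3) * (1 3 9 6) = (0 5 9 6)(2 3) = [5, 1, 3, 2, 4, 9, 0, 7, 8, 6]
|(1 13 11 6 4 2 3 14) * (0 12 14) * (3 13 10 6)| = 11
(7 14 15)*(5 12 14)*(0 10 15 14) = (0 10 15 7 5 12) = [10, 1, 2, 3, 4, 12, 6, 5, 8, 9, 15, 11, 0, 13, 14, 7]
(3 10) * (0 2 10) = (0 2 10 3) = [2, 1, 10, 0, 4, 5, 6, 7, 8, 9, 3]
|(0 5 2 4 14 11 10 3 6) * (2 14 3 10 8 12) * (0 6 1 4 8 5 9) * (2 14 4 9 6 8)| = 11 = |(0 6 8 12 14 11 5 4 3 1 9)|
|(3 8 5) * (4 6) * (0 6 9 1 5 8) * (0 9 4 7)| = 12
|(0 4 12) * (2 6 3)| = 3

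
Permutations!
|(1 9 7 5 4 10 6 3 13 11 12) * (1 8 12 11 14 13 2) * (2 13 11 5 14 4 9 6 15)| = |(1 6 3 13 4 10 15 2)(5 9 7 14 11)(8 12)| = 40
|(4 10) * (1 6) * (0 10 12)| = |(0 10 4 12)(1 6)| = 4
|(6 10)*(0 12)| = 2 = |(0 12)(6 10)|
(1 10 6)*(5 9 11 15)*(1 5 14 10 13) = (1 13)(5 9 11 15 14 10 6) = [0, 13, 2, 3, 4, 9, 5, 7, 8, 11, 6, 15, 12, 1, 10, 14]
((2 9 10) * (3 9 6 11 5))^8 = ((2 6 11 5 3 9 10))^8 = (2 6 11 5 3 9 10)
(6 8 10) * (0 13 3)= (0 13 3)(6 8 10)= [13, 1, 2, 0, 4, 5, 8, 7, 10, 9, 6, 11, 12, 3]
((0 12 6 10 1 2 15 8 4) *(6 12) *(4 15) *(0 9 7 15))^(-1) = (0 8 15 7 9 4 2 1 10 6)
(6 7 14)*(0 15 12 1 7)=[15, 7, 2, 3, 4, 5, 0, 14, 8, 9, 10, 11, 1, 13, 6, 12]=(0 15 12 1 7 14 6)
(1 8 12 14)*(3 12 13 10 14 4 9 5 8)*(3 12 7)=(1 12 4 9 5 8 13 10 14)(3 7)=[0, 12, 2, 7, 9, 8, 6, 3, 13, 5, 14, 11, 4, 10, 1]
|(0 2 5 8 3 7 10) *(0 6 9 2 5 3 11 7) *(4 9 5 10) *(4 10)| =30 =|(0 4 9 2 3)(5 8 11 7 10 6)|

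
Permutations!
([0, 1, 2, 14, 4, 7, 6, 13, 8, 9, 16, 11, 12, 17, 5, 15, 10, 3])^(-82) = (3 5 13)(7 17 14)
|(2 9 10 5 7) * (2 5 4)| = |(2 9 10 4)(5 7)| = 4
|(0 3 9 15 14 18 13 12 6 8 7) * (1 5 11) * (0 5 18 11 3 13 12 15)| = |(0 13 15 14 11 1 18 12 6 8 7 5 3 9)| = 14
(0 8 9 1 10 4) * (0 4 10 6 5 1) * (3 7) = (10)(0 8 9)(1 6 5)(3 7) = [8, 6, 2, 7, 4, 1, 5, 3, 9, 0, 10]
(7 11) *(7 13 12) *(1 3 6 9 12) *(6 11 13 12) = [0, 3, 2, 11, 4, 5, 9, 13, 8, 6, 10, 12, 7, 1] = (1 3 11 12 7 13)(6 9)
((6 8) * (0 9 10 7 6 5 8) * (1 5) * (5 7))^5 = (0 1 10 6 8 9 7 5)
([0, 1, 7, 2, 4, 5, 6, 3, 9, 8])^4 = (9)(2 7 3)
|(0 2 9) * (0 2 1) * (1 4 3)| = |(0 4 3 1)(2 9)| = 4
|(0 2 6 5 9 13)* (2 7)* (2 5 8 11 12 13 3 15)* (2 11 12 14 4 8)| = |(0 7 5 9 3 15 11 14 4 8 12 13)(2 6)| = 12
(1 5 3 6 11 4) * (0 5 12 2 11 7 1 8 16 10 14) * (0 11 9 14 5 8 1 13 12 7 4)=(0 8 16 10 5 3 6 4 1 7 13 12 2 9 14 11)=[8, 7, 9, 6, 1, 3, 4, 13, 16, 14, 5, 0, 2, 12, 11, 15, 10]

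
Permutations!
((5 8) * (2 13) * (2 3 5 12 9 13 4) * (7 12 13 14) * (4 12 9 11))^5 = (2 12 11 4)(3 5 8 13)(7 14 9)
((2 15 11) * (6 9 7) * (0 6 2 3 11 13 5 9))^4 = ((0 6)(2 15 13 5 9 7)(3 11))^4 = (2 9 13)(5 15 7)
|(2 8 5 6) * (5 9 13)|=|(2 8 9 13 5 6)|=6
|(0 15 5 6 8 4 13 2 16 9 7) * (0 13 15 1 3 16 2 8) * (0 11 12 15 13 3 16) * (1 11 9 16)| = |(16)(0 11 12 15 5 6 9 7 3)(4 13 8)| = 9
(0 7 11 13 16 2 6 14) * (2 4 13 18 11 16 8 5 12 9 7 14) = [14, 1, 6, 3, 13, 12, 2, 16, 5, 7, 10, 18, 9, 8, 0, 15, 4, 17, 11] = (0 14)(2 6)(4 13 8 5 12 9 7 16)(11 18)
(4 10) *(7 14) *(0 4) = [4, 1, 2, 3, 10, 5, 6, 14, 8, 9, 0, 11, 12, 13, 7] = (0 4 10)(7 14)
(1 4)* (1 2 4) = (2 4) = [0, 1, 4, 3, 2]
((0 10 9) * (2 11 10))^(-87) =((0 2 11 10 9))^(-87) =(0 10 2 9 11)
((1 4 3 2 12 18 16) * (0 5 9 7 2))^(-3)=((0 5 9 7 2 12 18 16 1 4 3))^(-3)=(0 1 12 9 3 16 2 5 4 18 7)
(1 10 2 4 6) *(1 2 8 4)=(1 10 8 4 6 2)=[0, 10, 1, 3, 6, 5, 2, 7, 4, 9, 8]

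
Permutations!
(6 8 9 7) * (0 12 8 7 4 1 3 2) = (0 12 8 9 4 1 3 2)(6 7) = [12, 3, 0, 2, 1, 5, 7, 6, 9, 4, 10, 11, 8]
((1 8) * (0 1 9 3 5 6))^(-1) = ((0 1 8 9 3 5 6))^(-1) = (0 6 5 3 9 8 1)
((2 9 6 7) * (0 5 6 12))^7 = (12)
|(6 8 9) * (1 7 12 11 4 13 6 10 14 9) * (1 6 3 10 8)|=|(1 7 12 11 4 13 3 10 14 9 8 6)|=12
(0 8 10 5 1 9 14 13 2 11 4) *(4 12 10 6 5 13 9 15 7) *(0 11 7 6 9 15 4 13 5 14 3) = [8, 4, 7, 0, 11, 1, 14, 13, 9, 3, 5, 12, 10, 2, 15, 6] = (0 8 9 3)(1 4 11 12 10 5)(2 7 13)(6 14 15)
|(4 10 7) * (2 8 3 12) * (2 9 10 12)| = 15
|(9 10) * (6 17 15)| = 6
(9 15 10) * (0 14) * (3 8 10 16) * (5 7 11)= [14, 1, 2, 8, 4, 7, 6, 11, 10, 15, 9, 5, 12, 13, 0, 16, 3]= (0 14)(3 8 10 9 15 16)(5 7 11)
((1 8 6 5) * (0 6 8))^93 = ((8)(0 6 5 1))^93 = (8)(0 6 5 1)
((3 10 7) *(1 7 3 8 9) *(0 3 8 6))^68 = (0 9)(1 3)(6 8)(7 10)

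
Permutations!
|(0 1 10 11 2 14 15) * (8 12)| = |(0 1 10 11 2 14 15)(8 12)| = 14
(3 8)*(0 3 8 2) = (8)(0 3 2) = [3, 1, 0, 2, 4, 5, 6, 7, 8]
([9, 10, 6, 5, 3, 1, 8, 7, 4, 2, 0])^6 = [3, 8, 1, 2, 9, 6, 10, 7, 0, 5, 4]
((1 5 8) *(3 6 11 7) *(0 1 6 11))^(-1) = ((0 1 5 8 6)(3 11 7))^(-1) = (0 6 8 5 1)(3 7 11)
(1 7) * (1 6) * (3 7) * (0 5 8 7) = (0 5 8 7 6 1 3) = [5, 3, 2, 0, 4, 8, 1, 6, 7]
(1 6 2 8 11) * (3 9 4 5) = (1 6 2 8 11)(3 9 4 5) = [0, 6, 8, 9, 5, 3, 2, 7, 11, 4, 10, 1]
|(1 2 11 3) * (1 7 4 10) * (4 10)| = |(1 2 11 3 7 10)| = 6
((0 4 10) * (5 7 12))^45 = (12)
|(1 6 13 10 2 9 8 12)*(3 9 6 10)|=9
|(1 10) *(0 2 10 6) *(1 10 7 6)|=|(10)(0 2 7 6)|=4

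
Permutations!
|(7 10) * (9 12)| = |(7 10)(9 12)| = 2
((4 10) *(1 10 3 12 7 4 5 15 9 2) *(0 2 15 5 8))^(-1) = (0 8 10 1 2)(3 4 7 12)(9 15)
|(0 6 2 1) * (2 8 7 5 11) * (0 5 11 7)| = |(0 6 8)(1 5 7 11 2)| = 15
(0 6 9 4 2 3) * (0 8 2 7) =[6, 1, 3, 8, 7, 5, 9, 0, 2, 4] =(0 6 9 4 7)(2 3 8)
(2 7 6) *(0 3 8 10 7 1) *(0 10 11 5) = (0 3 8 11 5)(1 10 7 6 2) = [3, 10, 1, 8, 4, 0, 2, 6, 11, 9, 7, 5]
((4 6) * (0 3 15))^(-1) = (0 15 3)(4 6)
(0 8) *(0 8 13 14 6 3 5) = (0 13 14 6 3 5) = [13, 1, 2, 5, 4, 0, 3, 7, 8, 9, 10, 11, 12, 14, 6]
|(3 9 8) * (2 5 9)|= |(2 5 9 8 3)|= 5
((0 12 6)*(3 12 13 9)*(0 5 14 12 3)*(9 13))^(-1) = ((0 9)(5 14 12 6))^(-1) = (0 9)(5 6 12 14)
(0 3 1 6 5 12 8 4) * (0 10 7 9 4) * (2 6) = (0 3 1 2 6 5 12 8)(4 10 7 9) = [3, 2, 6, 1, 10, 12, 5, 9, 0, 4, 7, 11, 8]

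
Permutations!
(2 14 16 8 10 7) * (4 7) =(2 14 16 8 10 4 7) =[0, 1, 14, 3, 7, 5, 6, 2, 10, 9, 4, 11, 12, 13, 16, 15, 8]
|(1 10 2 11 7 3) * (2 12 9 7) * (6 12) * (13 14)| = 14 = |(1 10 6 12 9 7 3)(2 11)(13 14)|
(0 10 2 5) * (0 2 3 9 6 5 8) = (0 10 3 9 6 5 2 8) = [10, 1, 8, 9, 4, 2, 5, 7, 0, 6, 3]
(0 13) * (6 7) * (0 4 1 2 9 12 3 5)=(0 13 4 1 2 9 12 3 5)(6 7)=[13, 2, 9, 5, 1, 0, 7, 6, 8, 12, 10, 11, 3, 4]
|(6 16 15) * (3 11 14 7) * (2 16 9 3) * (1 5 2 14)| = |(1 5 2 16 15 6 9 3 11)(7 14)| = 18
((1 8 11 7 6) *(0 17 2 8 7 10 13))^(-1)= (0 13 10 11 8 2 17)(1 6 7)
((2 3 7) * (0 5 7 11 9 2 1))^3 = (0 1 7 5)(2 9 11 3)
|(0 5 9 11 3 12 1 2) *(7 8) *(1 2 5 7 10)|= |(0 7 8 10 1 5 9 11 3 12 2)|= 11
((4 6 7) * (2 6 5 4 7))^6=(7)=((7)(2 6)(4 5))^6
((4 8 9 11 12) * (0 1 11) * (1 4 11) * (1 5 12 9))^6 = (0 11 5 8)(1 4 9 12)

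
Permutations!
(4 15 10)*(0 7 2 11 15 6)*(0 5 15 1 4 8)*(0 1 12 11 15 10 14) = (0 7 2 15 14)(1 4 6 5 10 8)(11 12) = [7, 4, 15, 3, 6, 10, 5, 2, 1, 9, 8, 12, 11, 13, 0, 14]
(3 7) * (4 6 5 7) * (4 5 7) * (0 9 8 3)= [9, 1, 2, 5, 6, 4, 7, 0, 3, 8]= (0 9 8 3 5 4 6 7)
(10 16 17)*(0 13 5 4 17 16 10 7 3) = (0 13 5 4 17 7 3) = [13, 1, 2, 0, 17, 4, 6, 3, 8, 9, 10, 11, 12, 5, 14, 15, 16, 7]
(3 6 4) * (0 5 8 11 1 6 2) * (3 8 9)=(0 5 9 3 2)(1 6 4 8 11)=[5, 6, 0, 2, 8, 9, 4, 7, 11, 3, 10, 1]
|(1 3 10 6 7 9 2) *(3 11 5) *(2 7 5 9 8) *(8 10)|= |(1 11 9 7 10 6 5 3 8 2)|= 10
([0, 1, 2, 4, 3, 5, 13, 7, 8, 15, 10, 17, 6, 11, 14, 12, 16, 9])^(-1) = [0, 1, 2, 4, 3, 5, 12, 7, 8, 17, 10, 13, 15, 6, 14, 9, 16, 11]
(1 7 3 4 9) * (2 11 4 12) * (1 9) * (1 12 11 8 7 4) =(1 4 12 2 8 7 3 11) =[0, 4, 8, 11, 12, 5, 6, 3, 7, 9, 10, 1, 2]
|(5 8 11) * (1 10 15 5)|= |(1 10 15 5 8 11)|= 6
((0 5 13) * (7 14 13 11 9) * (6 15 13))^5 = (0 14 5 6 11 15 9 13 7)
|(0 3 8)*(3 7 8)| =|(0 7 8)| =3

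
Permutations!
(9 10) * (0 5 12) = (0 5 12)(9 10) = [5, 1, 2, 3, 4, 12, 6, 7, 8, 10, 9, 11, 0]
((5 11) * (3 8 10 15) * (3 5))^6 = ((3 8 10 15 5 11))^6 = (15)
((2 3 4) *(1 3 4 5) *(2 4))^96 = (5)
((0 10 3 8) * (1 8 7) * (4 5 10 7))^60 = ((0 7 1 8)(3 4 5 10))^60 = (10)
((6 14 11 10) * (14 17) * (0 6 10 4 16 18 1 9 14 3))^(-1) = ((0 6 17 3)(1 9 14 11 4 16 18))^(-1) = (0 3 17 6)(1 18 16 4 11 14 9)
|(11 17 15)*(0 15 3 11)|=6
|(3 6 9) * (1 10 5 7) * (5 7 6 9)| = 6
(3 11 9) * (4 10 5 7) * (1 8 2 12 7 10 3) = (1 8 2 12 7 4 3 11 9)(5 10) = [0, 8, 12, 11, 3, 10, 6, 4, 2, 1, 5, 9, 7]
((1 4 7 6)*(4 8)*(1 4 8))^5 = ((8)(4 7 6))^5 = (8)(4 6 7)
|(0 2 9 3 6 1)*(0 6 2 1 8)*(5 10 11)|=|(0 1 6 8)(2 9 3)(5 10 11)|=12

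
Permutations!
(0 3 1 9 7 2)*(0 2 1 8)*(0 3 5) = (0 5)(1 9 7)(3 8) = [5, 9, 2, 8, 4, 0, 6, 1, 3, 7]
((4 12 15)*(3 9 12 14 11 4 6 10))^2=(3 12 6)(4 11 14)(9 15 10)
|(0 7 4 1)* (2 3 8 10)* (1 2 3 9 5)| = 21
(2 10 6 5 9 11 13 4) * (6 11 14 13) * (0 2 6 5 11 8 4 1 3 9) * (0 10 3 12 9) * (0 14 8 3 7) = (0 2 7)(1 12 9 8 4 6 11 5 10 3 14 13) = [2, 12, 7, 14, 6, 10, 11, 0, 4, 8, 3, 5, 9, 1, 13]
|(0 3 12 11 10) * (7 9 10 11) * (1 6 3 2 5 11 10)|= |(0 2 5 11 10)(1 6 3 12 7 9)|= 30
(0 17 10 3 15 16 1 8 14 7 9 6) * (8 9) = (0 17 10 3 15 16 1 9 6)(7 8 14) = [17, 9, 2, 15, 4, 5, 0, 8, 14, 6, 3, 11, 12, 13, 7, 16, 1, 10]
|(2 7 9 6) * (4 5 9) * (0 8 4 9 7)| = |(0 8 4 5 7 9 6 2)| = 8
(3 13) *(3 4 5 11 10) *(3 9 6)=(3 13 4 5 11 10 9 6)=[0, 1, 2, 13, 5, 11, 3, 7, 8, 6, 9, 10, 12, 4]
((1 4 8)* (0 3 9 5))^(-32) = (9)(1 4 8)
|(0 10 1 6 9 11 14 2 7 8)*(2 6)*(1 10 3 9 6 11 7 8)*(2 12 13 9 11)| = 30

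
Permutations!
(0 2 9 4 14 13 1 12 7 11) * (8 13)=(0 2 9 4 14 8 13 1 12 7 11)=[2, 12, 9, 3, 14, 5, 6, 11, 13, 4, 10, 0, 7, 1, 8]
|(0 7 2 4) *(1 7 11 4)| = |(0 11 4)(1 7 2)| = 3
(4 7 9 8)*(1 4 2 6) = (1 4 7 9 8 2 6) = [0, 4, 6, 3, 7, 5, 1, 9, 2, 8]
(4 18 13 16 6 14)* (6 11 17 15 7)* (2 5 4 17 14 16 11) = [0, 1, 5, 3, 18, 4, 16, 6, 8, 9, 10, 14, 12, 11, 17, 7, 2, 15, 13] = (2 5 4 18 13 11 14 17 15 7 6 16)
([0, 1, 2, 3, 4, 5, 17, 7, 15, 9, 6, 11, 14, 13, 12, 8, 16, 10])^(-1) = (6 10 17)(8 15)(12 14)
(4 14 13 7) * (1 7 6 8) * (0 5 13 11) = (0 5 13 6 8 1 7 4 14 11) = [5, 7, 2, 3, 14, 13, 8, 4, 1, 9, 10, 0, 12, 6, 11]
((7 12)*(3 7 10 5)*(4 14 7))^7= (14)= ((3 4 14 7 12 10 5))^7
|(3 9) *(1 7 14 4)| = |(1 7 14 4)(3 9)| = 4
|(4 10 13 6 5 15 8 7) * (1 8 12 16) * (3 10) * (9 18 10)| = |(1 8 7 4 3 9 18 10 13 6 5 15 12 16)| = 14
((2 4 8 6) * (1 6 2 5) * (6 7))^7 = ((1 7 6 5)(2 4 8))^7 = (1 5 6 7)(2 4 8)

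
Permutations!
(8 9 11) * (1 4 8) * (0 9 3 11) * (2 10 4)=(0 9)(1 2 10 4 8 3 11)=[9, 2, 10, 11, 8, 5, 6, 7, 3, 0, 4, 1]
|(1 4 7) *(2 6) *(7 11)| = 4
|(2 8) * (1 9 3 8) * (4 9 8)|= 3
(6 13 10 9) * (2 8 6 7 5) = (2 8 6 13 10 9 7 5) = [0, 1, 8, 3, 4, 2, 13, 5, 6, 7, 9, 11, 12, 10]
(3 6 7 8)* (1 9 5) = (1 9 5)(3 6 7 8) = [0, 9, 2, 6, 4, 1, 7, 8, 3, 5]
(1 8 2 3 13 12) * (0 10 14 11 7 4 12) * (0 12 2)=[10, 8, 3, 13, 2, 5, 6, 4, 0, 9, 14, 7, 1, 12, 11]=(0 10 14 11 7 4 2 3 13 12 1 8)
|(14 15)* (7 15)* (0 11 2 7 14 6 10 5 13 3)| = |(0 11 2 7 15 6 10 5 13 3)| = 10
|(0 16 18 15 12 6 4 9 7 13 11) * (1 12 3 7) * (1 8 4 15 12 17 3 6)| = |(0 16 18 12 1 17 3 7 13 11)(4 9 8)(6 15)| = 30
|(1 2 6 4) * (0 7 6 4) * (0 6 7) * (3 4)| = |(7)(1 2 3 4)| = 4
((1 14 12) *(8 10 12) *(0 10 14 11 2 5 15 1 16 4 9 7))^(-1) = (0 7 9 4 16 12 10)(1 15 5 2 11)(8 14) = ((0 10 12 16 4 9 7)(1 11 2 5 15)(8 14))^(-1)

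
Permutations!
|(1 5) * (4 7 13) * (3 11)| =6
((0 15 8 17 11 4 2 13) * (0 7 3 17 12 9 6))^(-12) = (2 7 17 4 13 3 11) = ((0 15 8 12 9 6)(2 13 7 3 17 11 4))^(-12)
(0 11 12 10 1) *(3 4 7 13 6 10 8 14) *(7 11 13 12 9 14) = (0 13 6 10 1)(3 4 11 9 14)(7 12 8) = [13, 0, 2, 4, 11, 5, 10, 12, 7, 14, 1, 9, 8, 6, 3]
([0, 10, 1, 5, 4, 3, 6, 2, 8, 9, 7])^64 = (10)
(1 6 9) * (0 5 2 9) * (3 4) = (0 5 2 9 1 6)(3 4) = [5, 6, 9, 4, 3, 2, 0, 7, 8, 1]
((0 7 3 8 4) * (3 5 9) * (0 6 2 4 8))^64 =((0 7 5 9 3)(2 4 6))^64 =(0 3 9 5 7)(2 4 6)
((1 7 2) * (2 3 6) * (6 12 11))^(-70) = ((1 7 3 12 11 6 2))^(-70) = (12)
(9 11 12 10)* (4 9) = [0, 1, 2, 3, 9, 5, 6, 7, 8, 11, 4, 12, 10] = (4 9 11 12 10)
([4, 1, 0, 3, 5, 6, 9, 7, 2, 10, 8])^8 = [0, 1, 2, 3, 4, 5, 6, 7, 8, 9, 10]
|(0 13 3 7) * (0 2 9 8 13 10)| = 6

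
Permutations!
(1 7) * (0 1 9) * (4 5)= (0 1 7 9)(4 5)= [1, 7, 2, 3, 5, 4, 6, 9, 8, 0]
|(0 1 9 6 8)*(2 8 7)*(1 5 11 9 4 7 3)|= 11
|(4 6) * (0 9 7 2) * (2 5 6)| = 7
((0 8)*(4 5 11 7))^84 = ((0 8)(4 5 11 7))^84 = (11)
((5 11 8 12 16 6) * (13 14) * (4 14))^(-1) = ((4 14 13)(5 11 8 12 16 6))^(-1) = (4 13 14)(5 6 16 12 8 11)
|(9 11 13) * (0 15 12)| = 3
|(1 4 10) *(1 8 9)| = 5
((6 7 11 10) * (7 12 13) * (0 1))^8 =((0 1)(6 12 13 7 11 10))^8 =(6 13 11)(7 10 12)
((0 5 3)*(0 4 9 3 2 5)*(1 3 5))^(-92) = ((1 3 4 9 5 2))^(-92) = (1 5 4)(2 9 3)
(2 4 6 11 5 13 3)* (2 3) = [0, 1, 4, 3, 6, 13, 11, 7, 8, 9, 10, 5, 12, 2] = (2 4 6 11 5 13)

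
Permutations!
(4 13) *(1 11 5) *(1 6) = [0, 11, 2, 3, 13, 6, 1, 7, 8, 9, 10, 5, 12, 4] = (1 11 5 6)(4 13)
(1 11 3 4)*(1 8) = [0, 11, 2, 4, 8, 5, 6, 7, 1, 9, 10, 3] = (1 11 3 4 8)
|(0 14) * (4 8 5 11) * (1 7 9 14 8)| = 9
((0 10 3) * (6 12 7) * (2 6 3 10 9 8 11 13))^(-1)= (0 3 7 12 6 2 13 11 8 9)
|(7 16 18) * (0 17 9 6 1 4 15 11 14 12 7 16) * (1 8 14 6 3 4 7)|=|(0 17 9 3 4 15 11 6 8 14 12 1 7)(16 18)|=26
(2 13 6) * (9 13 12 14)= (2 12 14 9 13 6)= [0, 1, 12, 3, 4, 5, 2, 7, 8, 13, 10, 11, 14, 6, 9]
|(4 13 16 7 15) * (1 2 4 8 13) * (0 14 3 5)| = |(0 14 3 5)(1 2 4)(7 15 8 13 16)| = 60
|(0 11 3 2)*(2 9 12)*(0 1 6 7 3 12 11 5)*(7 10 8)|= |(0 5)(1 6 10 8 7 3 9 11 12 2)|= 10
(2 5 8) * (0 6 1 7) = [6, 7, 5, 3, 4, 8, 1, 0, 2] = (0 6 1 7)(2 5 8)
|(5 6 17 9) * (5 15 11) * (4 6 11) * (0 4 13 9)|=12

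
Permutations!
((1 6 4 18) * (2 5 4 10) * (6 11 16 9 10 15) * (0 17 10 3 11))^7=(0 1 18 4 5 2 10 17)(3 9 16 11)(6 15)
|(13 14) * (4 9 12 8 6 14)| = 7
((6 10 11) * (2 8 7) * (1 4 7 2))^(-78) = (11)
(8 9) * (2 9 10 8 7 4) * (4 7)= (2 9 4)(8 10)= [0, 1, 9, 3, 2, 5, 6, 7, 10, 4, 8]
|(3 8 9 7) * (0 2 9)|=6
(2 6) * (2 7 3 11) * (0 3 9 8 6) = [3, 1, 0, 11, 4, 5, 7, 9, 6, 8, 10, 2] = (0 3 11 2)(6 7 9 8)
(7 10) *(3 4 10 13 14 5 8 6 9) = (3 4 10 7 13 14 5 8 6 9) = [0, 1, 2, 4, 10, 8, 9, 13, 6, 3, 7, 11, 12, 14, 5]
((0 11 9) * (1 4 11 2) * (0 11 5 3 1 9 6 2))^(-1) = (1 3 5 4)(2 6 11 9)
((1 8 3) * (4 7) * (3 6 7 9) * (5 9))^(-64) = (9)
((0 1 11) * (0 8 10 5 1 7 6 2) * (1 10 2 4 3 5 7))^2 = ((0 1 11 8 2)(3 5 10 7 6 4))^2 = (0 11 2 1 8)(3 10 6)(4 5 7)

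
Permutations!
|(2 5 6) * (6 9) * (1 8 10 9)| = 7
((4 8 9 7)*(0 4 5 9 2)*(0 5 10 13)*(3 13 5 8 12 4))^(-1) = (0 13 3)(2 8)(4 12)(5 10 7 9)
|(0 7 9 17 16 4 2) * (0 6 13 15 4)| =|(0 7 9 17 16)(2 6 13 15 4)| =5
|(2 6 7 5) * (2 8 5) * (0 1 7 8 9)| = |(0 1 7 2 6 8 5 9)| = 8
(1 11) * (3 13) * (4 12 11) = [0, 4, 2, 13, 12, 5, 6, 7, 8, 9, 10, 1, 11, 3] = (1 4 12 11)(3 13)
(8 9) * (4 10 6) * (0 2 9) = (0 2 9 8)(4 10 6) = [2, 1, 9, 3, 10, 5, 4, 7, 0, 8, 6]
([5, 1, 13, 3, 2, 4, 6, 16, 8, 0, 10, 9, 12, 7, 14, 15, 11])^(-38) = [11, 1, 5, 3, 0, 9, 6, 2, 8, 16, 10, 7, 12, 4, 14, 15, 13]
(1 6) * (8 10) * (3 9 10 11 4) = (1 6)(3 9 10 8 11 4) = [0, 6, 2, 9, 3, 5, 1, 7, 11, 10, 8, 4]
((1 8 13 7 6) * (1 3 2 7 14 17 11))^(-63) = (1 14)(2 7 6 3)(8 17)(11 13)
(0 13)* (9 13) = (0 9 13) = [9, 1, 2, 3, 4, 5, 6, 7, 8, 13, 10, 11, 12, 0]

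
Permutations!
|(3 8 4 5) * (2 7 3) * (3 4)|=|(2 7 4 5)(3 8)|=4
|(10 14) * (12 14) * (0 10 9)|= 5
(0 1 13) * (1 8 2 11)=(0 8 2 11 1 13)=[8, 13, 11, 3, 4, 5, 6, 7, 2, 9, 10, 1, 12, 0]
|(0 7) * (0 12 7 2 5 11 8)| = 10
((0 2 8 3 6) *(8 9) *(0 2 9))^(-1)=(0 2 6 3 8 9)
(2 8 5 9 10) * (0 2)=(0 2 8 5 9 10)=[2, 1, 8, 3, 4, 9, 6, 7, 5, 10, 0]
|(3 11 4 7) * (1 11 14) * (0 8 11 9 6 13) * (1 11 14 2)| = 12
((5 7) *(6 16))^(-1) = (5 7)(6 16)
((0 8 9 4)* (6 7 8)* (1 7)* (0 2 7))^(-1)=((0 6 1)(2 7 8 9 4))^(-1)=(0 1 6)(2 4 9 8 7)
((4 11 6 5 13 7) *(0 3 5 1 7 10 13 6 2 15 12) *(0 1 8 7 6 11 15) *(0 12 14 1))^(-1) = ((0 3 5 11 2 12)(1 6 8 7 4 15 14)(10 13))^(-1) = (0 12 2 11 5 3)(1 14 15 4 7 8 6)(10 13)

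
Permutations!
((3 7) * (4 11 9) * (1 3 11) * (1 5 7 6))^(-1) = ((1 3 6)(4 5 7 11 9))^(-1) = (1 6 3)(4 9 11 7 5)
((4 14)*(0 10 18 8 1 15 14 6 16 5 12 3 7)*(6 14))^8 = (0 5 1)(3 6 18)(7 16 8)(10 12 15)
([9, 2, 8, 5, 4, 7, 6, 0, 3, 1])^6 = (0 5 8 1)(2 9 7 3)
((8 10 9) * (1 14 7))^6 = (14)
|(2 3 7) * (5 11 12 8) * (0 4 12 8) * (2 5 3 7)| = 6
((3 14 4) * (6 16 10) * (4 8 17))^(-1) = (3 4 17 8 14)(6 10 16)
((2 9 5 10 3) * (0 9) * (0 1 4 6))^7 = (0 4 2 10 9 6 1 3 5)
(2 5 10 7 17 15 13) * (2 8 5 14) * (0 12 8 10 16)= [12, 1, 14, 3, 4, 16, 6, 17, 5, 9, 7, 11, 8, 10, 2, 13, 0, 15]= (0 12 8 5 16)(2 14)(7 17 15 13 10)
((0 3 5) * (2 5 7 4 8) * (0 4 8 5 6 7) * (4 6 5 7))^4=(2 7 6)(4 5 8)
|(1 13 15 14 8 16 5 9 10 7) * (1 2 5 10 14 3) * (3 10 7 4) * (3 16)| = |(1 13 15 10 4 16 7 2 5 9 14 8 3)| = 13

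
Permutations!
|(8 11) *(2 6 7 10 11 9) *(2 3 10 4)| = 20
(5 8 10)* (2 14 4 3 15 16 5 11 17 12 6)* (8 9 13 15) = (2 14 4 3 8 10 11 17 12 6)(5 9 13 15 16) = [0, 1, 14, 8, 3, 9, 2, 7, 10, 13, 11, 17, 6, 15, 4, 16, 5, 12]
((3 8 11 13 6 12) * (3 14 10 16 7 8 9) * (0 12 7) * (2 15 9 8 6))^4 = ((0 12 14 10 16)(2 15 9 3 8 11 13)(6 7))^4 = (0 16 10 14 12)(2 8 15 11 9 13 3)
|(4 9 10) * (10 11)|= 4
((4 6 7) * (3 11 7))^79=(3 6 4 7 11)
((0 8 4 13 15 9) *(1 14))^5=(0 9 15 13 4 8)(1 14)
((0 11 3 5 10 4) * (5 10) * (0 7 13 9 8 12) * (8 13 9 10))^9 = ((0 11 3 8 12)(4 7 9 13 10))^9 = (0 12 8 3 11)(4 10 13 9 7)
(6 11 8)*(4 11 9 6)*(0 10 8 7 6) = [10, 1, 2, 3, 11, 5, 9, 6, 4, 0, 8, 7] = (0 10 8 4 11 7 6 9)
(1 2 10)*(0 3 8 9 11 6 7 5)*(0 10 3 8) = [8, 2, 3, 0, 4, 10, 7, 5, 9, 11, 1, 6] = (0 8 9 11 6 7 5 10 1 2 3)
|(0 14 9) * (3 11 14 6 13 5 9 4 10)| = 5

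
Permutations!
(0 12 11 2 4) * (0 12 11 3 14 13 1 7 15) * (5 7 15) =(0 11 2 4 12 3 14 13 1 15)(5 7) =[11, 15, 4, 14, 12, 7, 6, 5, 8, 9, 10, 2, 3, 1, 13, 0]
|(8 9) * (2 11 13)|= |(2 11 13)(8 9)|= 6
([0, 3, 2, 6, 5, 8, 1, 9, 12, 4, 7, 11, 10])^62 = [0, 6, 2, 1, 9, 4, 3, 10, 5, 7, 12, 11, 8]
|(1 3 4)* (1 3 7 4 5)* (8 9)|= 10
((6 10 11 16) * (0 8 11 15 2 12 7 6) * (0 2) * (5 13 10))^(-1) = ((0 8 11 16 2 12 7 6 5 13 10 15))^(-1) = (0 15 10 13 5 6 7 12 2 16 11 8)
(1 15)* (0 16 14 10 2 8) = (0 16 14 10 2 8)(1 15) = [16, 15, 8, 3, 4, 5, 6, 7, 0, 9, 2, 11, 12, 13, 10, 1, 14]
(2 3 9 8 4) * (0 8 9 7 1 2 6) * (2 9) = (0 8 4 6)(1 9 2 3 7) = [8, 9, 3, 7, 6, 5, 0, 1, 4, 2]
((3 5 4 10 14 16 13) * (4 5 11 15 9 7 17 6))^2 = (3 15 7 6 10 16)(4 14 13 11 9 17)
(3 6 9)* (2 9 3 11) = (2 9 11)(3 6) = [0, 1, 9, 6, 4, 5, 3, 7, 8, 11, 10, 2]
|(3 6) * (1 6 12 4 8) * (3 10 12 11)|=6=|(1 6 10 12 4 8)(3 11)|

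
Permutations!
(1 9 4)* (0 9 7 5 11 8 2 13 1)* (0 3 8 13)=(0 9 4 3 8 2)(1 7 5 11 13)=[9, 7, 0, 8, 3, 11, 6, 5, 2, 4, 10, 13, 12, 1]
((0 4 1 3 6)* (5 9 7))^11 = (0 4 1 3 6)(5 7 9) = ((0 4 1 3 6)(5 9 7))^11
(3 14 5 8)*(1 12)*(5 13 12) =(1 5 8 3 14 13 12) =[0, 5, 2, 14, 4, 8, 6, 7, 3, 9, 10, 11, 1, 12, 13]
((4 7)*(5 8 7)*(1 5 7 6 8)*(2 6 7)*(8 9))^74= ((1 5)(2 6 9 8 7 4))^74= (2 9 7)(4 6 8)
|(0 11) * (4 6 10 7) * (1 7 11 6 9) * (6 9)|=|(0 9 1 7 4 6 10 11)|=8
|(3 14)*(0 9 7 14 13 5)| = 7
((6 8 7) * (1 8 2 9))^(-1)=((1 8 7 6 2 9))^(-1)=(1 9 2 6 7 8)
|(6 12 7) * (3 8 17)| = |(3 8 17)(6 12 7)| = 3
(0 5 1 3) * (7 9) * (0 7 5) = (1 3 7 9 5) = [0, 3, 2, 7, 4, 1, 6, 9, 8, 5]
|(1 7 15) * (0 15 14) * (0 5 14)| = |(0 15 1 7)(5 14)| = 4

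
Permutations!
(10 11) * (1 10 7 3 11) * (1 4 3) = (1 10 4 3 11 7) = [0, 10, 2, 11, 3, 5, 6, 1, 8, 9, 4, 7]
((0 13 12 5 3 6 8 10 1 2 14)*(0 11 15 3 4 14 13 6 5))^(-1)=(0 12 13 2 1 10 8 6)(3 15 11 14 4 5)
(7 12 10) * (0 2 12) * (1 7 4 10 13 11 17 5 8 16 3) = (0 2 12 13 11 17 5 8 16 3 1 7)(4 10) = [2, 7, 12, 1, 10, 8, 6, 0, 16, 9, 4, 17, 13, 11, 14, 15, 3, 5]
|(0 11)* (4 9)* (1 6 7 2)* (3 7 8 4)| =|(0 11)(1 6 8 4 9 3 7 2)| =8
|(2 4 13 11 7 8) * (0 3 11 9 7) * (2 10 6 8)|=|(0 3 11)(2 4 13 9 7)(6 8 10)|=15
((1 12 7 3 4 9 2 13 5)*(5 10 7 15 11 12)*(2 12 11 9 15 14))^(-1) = (1 5)(2 14 12 9 15 4 3 7 10 13)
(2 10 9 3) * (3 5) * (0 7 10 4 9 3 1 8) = (0 7 10 3 2 4 9 5 1 8) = [7, 8, 4, 2, 9, 1, 6, 10, 0, 5, 3]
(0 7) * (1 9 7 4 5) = (0 4 5 1 9 7) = [4, 9, 2, 3, 5, 1, 6, 0, 8, 7]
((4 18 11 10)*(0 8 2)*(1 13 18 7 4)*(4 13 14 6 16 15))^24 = ((0 8 2)(1 14 6 16 15 4 7 13 18 11 10))^24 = (1 6 15 7 18 10 14 16 4 13 11)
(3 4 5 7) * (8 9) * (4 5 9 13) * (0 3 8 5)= (0 3)(4 9 5 7 8 13)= [3, 1, 2, 0, 9, 7, 6, 8, 13, 5, 10, 11, 12, 4]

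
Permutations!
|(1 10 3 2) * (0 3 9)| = 6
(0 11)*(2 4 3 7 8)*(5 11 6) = (0 6 5 11)(2 4 3 7 8) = [6, 1, 4, 7, 3, 11, 5, 8, 2, 9, 10, 0]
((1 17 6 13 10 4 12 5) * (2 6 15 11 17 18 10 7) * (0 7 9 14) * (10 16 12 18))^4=(0 13 7 9 2 14 6)(1 16 10 12 4 5 18)(11 17 15)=((0 7 2 6 13 9 14)(1 10 4 18 16 12 5)(11 17 15))^4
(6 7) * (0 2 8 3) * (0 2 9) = (0 9)(2 8 3)(6 7) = [9, 1, 8, 2, 4, 5, 7, 6, 3, 0]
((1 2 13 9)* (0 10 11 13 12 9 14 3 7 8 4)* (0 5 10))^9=(14)(1 2 12 9)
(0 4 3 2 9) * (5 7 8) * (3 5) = (0 4 5 7 8 3 2 9) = [4, 1, 9, 2, 5, 7, 6, 8, 3, 0]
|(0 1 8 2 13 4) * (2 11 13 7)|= |(0 1 8 11 13 4)(2 7)|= 6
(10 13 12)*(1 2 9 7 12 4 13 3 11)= (1 2 9 7 12 10 3 11)(4 13)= [0, 2, 9, 11, 13, 5, 6, 12, 8, 7, 3, 1, 10, 4]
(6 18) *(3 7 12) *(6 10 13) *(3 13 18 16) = (3 7 12 13 6 16)(10 18) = [0, 1, 2, 7, 4, 5, 16, 12, 8, 9, 18, 11, 13, 6, 14, 15, 3, 17, 10]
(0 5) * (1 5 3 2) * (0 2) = [3, 5, 1, 0, 4, 2] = (0 3)(1 5 2)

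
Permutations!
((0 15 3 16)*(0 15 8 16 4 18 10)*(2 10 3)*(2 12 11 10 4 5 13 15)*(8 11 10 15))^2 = (0 15 10 11 12)(2 18 5 8)(3 13 16 4)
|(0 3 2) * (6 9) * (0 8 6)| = |(0 3 2 8 6 9)| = 6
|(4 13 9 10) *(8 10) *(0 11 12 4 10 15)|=|(0 11 12 4 13 9 8 15)|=8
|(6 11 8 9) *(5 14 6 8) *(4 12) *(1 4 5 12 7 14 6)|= |(1 4 7 14)(5 6 11 12)(8 9)|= 4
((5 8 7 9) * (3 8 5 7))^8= (9)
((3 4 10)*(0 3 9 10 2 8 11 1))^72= (0 4 8 1 3 2 11)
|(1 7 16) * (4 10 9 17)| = 12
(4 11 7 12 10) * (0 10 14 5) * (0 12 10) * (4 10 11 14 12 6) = (4 14 5 6)(7 11) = [0, 1, 2, 3, 14, 6, 4, 11, 8, 9, 10, 7, 12, 13, 5]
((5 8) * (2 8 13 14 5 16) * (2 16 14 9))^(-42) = ((16)(2 8 14 5 13 9))^(-42) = (16)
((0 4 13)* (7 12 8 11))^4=(0 4 13)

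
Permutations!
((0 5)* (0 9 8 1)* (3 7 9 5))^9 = ((0 3 7 9 8 1))^9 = (0 9)(1 7)(3 8)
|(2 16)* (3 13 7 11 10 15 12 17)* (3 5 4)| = |(2 16)(3 13 7 11 10 15 12 17 5 4)| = 10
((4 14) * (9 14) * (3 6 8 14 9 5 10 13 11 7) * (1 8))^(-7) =((1 8 14 4 5 10 13 11 7 3 6))^(-7) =(1 5 7 8 10 3 14 13 6 4 11)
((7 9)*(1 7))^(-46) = ((1 7 9))^(-46) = (1 9 7)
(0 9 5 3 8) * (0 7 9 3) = [3, 1, 2, 8, 4, 0, 6, 9, 7, 5] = (0 3 8 7 9 5)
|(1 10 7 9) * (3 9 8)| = |(1 10 7 8 3 9)| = 6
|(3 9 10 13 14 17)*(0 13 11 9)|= |(0 13 14 17 3)(9 10 11)|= 15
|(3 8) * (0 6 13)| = |(0 6 13)(3 8)| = 6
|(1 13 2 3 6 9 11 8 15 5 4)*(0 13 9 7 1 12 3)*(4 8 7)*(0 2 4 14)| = 84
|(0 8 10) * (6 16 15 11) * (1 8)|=4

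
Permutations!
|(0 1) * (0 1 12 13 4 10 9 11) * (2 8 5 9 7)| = 11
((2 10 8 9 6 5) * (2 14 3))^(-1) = (2 3 14 5 6 9 8 10) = ((2 10 8 9 6 5 14 3))^(-1)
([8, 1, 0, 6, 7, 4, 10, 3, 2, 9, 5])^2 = [2, 1, 8, 10, 3, 7, 5, 6, 0, 9, 4]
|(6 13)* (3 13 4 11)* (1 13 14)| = |(1 13 6 4 11 3 14)| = 7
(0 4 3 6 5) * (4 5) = (0 5)(3 6 4) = [5, 1, 2, 6, 3, 0, 4]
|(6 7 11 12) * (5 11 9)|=6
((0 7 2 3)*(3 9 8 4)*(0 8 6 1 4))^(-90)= (9)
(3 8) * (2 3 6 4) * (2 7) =[0, 1, 3, 8, 7, 5, 4, 2, 6] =(2 3 8 6 4 7)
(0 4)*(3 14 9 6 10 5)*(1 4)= (0 1 4)(3 14 9 6 10 5)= [1, 4, 2, 14, 0, 3, 10, 7, 8, 6, 5, 11, 12, 13, 9]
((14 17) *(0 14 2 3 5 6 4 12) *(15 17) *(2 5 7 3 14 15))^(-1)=((0 15 17 5 6 4 12)(2 14)(3 7))^(-1)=(0 12 4 6 5 17 15)(2 14)(3 7)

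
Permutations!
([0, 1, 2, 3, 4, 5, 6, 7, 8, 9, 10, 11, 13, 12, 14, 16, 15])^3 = [0, 1, 2, 3, 4, 5, 6, 7, 8, 9, 10, 11, 13, 12, 14, 16, 15]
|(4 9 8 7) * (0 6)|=4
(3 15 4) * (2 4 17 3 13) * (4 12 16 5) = [0, 1, 12, 15, 13, 4, 6, 7, 8, 9, 10, 11, 16, 2, 14, 17, 5, 3] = (2 12 16 5 4 13)(3 15 17)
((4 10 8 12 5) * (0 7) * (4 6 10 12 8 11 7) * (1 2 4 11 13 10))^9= ((0 11 7)(1 2 4 12 5 6)(10 13))^9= (1 12)(2 5)(4 6)(10 13)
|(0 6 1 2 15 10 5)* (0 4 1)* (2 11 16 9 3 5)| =42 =|(0 6)(1 11 16 9 3 5 4)(2 15 10)|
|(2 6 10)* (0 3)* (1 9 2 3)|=7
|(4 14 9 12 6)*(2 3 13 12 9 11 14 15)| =14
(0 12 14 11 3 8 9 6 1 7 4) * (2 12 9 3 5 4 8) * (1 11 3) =(0 9 6 11 5 4)(1 7 8)(2 12 14 3) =[9, 7, 12, 2, 0, 4, 11, 8, 1, 6, 10, 5, 14, 13, 3]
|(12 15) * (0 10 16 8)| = |(0 10 16 8)(12 15)| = 4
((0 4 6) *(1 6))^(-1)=((0 4 1 6))^(-1)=(0 6 1 4)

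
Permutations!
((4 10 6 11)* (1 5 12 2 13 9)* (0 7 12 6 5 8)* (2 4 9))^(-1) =((0 7 12 4 10 5 6 11 9 1 8)(2 13))^(-1) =(0 8 1 9 11 6 5 10 4 12 7)(2 13)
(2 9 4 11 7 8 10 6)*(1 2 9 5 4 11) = (1 2 5 4)(6 9 11 7 8 10) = [0, 2, 5, 3, 1, 4, 9, 8, 10, 11, 6, 7]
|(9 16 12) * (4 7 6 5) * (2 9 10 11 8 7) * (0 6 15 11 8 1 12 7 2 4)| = 30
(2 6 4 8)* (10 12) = [0, 1, 6, 3, 8, 5, 4, 7, 2, 9, 12, 11, 10] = (2 6 4 8)(10 12)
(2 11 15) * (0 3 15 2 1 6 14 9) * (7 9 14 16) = [3, 6, 11, 15, 4, 5, 16, 9, 8, 0, 10, 2, 12, 13, 14, 1, 7] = (0 3 15 1 6 16 7 9)(2 11)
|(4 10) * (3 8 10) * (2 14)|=|(2 14)(3 8 10 4)|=4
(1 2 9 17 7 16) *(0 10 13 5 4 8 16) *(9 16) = (0 10 13 5 4 8 9 17 7)(1 2 16) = [10, 2, 16, 3, 8, 4, 6, 0, 9, 17, 13, 11, 12, 5, 14, 15, 1, 7]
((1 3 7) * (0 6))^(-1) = (0 6)(1 7 3)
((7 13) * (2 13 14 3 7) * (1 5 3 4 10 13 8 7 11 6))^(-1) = (1 6 11 3 5)(2 13 10 4 14 7 8)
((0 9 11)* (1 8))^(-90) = ((0 9 11)(1 8))^(-90) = (11)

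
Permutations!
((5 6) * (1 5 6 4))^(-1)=((6)(1 5 4))^(-1)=(6)(1 4 5)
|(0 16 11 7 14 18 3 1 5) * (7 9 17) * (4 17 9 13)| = 12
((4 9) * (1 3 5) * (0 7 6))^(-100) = (9)(0 6 7)(1 5 3)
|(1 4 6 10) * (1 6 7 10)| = |(1 4 7 10 6)| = 5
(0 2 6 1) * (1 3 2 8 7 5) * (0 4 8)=(1 4 8 7 5)(2 6 3)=[0, 4, 6, 2, 8, 1, 3, 5, 7]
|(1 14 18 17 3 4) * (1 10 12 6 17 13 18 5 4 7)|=|(1 14 5 4 10 12 6 17 3 7)(13 18)|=10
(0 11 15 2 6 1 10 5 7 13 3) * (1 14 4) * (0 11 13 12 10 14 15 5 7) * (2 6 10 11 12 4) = (0 13 3 12 11 5)(1 14 2 10 7 4)(6 15) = [13, 14, 10, 12, 1, 0, 15, 4, 8, 9, 7, 5, 11, 3, 2, 6]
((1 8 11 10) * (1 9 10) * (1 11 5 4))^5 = (11)(1 8 5 4)(9 10)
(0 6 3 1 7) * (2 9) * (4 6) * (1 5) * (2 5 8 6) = (0 4 2 9 5 1 7)(3 8 6) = [4, 7, 9, 8, 2, 1, 3, 0, 6, 5]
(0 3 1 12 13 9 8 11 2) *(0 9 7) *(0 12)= (0 3 1)(2 9 8 11)(7 12 13)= [3, 0, 9, 1, 4, 5, 6, 12, 11, 8, 10, 2, 13, 7]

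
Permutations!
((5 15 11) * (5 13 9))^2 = (5 11 9 15 13)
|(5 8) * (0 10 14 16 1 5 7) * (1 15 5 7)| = 9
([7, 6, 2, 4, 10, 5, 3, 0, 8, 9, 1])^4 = (1 10 4 3 6)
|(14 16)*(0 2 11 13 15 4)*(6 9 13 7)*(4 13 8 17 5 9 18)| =28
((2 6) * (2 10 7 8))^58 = ((2 6 10 7 8))^58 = (2 7 6 8 10)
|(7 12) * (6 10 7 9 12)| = |(6 10 7)(9 12)| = 6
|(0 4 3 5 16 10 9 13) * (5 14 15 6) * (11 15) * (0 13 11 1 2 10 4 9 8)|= 14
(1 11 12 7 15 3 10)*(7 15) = (1 11 12 15 3 10) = [0, 11, 2, 10, 4, 5, 6, 7, 8, 9, 1, 12, 15, 13, 14, 3]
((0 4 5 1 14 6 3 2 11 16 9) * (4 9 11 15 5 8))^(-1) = (0 9)(1 5 15 2 3 6 14)(4 8)(11 16)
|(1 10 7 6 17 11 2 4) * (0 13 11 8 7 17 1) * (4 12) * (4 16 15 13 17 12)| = 14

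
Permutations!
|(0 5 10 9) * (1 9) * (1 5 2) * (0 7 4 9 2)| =|(1 2)(4 9 7)(5 10)| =6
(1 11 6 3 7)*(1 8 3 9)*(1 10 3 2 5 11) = [0, 1, 5, 7, 4, 11, 9, 8, 2, 10, 3, 6] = (2 5 11 6 9 10 3 7 8)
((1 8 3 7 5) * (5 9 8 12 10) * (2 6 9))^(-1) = (1 5 10 12)(2 7 3 8 9 6)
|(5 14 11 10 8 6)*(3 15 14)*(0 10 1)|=|(0 10 8 6 5 3 15 14 11 1)|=10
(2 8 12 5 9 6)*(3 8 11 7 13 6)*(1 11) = [0, 11, 1, 8, 4, 9, 2, 13, 12, 3, 10, 7, 5, 6] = (1 11 7 13 6 2)(3 8 12 5 9)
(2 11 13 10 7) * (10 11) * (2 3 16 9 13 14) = (2 10 7 3 16 9 13 11 14) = [0, 1, 10, 16, 4, 5, 6, 3, 8, 13, 7, 14, 12, 11, 2, 15, 9]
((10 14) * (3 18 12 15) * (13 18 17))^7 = ((3 17 13 18 12 15)(10 14))^7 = (3 17 13 18 12 15)(10 14)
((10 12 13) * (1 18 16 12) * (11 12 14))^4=((1 18 16 14 11 12 13 10))^4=(1 11)(10 14)(12 18)(13 16)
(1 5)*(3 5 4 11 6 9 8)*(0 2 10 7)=(0 2 10 7)(1 4 11 6 9 8 3 5)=[2, 4, 10, 5, 11, 1, 9, 0, 3, 8, 7, 6]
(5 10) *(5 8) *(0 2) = (0 2)(5 10 8) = [2, 1, 0, 3, 4, 10, 6, 7, 5, 9, 8]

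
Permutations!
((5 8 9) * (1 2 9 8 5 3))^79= ((1 2 9 3))^79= (1 3 9 2)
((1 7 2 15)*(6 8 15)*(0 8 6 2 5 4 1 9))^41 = ((0 8 15 9)(1 7 5 4))^41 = (0 8 15 9)(1 7 5 4)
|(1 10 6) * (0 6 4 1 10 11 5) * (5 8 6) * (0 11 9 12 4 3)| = 28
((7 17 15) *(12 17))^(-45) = ((7 12 17 15))^(-45) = (7 15 17 12)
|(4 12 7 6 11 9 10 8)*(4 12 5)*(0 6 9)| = |(0 6 11)(4 5)(7 9 10 8 12)| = 30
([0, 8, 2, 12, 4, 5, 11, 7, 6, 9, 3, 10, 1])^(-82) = (1 6 10 12 8 11 3)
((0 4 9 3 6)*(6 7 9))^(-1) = ((0 4 6)(3 7 9))^(-1) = (0 6 4)(3 9 7)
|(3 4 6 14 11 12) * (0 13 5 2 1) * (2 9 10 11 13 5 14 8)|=12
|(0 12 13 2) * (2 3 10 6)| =7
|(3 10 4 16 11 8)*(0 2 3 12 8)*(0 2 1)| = 6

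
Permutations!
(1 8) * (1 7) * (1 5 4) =[0, 8, 2, 3, 1, 4, 6, 5, 7] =(1 8 7 5 4)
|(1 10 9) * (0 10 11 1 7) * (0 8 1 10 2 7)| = 8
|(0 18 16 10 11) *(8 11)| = 6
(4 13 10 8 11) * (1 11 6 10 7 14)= (1 11 4 13 7 14)(6 10 8)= [0, 11, 2, 3, 13, 5, 10, 14, 6, 9, 8, 4, 12, 7, 1]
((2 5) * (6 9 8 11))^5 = ((2 5)(6 9 8 11))^5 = (2 5)(6 9 8 11)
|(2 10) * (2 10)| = |(10)| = 1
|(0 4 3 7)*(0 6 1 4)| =|(1 4 3 7 6)| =5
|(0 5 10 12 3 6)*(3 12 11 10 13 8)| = |(0 5 13 8 3 6)(10 11)| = 6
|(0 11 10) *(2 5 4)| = 3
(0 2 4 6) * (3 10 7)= (0 2 4 6)(3 10 7)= [2, 1, 4, 10, 6, 5, 0, 3, 8, 9, 7]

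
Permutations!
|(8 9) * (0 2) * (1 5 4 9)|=|(0 2)(1 5 4 9 8)|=10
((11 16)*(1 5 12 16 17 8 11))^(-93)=(17)(1 16 12 5)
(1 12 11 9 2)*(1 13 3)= [0, 12, 13, 1, 4, 5, 6, 7, 8, 2, 10, 9, 11, 3]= (1 12 11 9 2 13 3)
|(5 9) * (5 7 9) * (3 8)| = |(3 8)(7 9)| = 2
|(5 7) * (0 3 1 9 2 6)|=|(0 3 1 9 2 6)(5 7)|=6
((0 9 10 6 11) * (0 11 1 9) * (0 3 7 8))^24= ((11)(0 3 7 8)(1 9 10 6))^24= (11)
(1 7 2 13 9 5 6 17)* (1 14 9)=(1 7 2 13)(5 6 17 14 9)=[0, 7, 13, 3, 4, 6, 17, 2, 8, 5, 10, 11, 12, 1, 9, 15, 16, 14]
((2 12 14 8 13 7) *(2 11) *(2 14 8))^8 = ((2 12 8 13 7 11 14))^8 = (2 12 8 13 7 11 14)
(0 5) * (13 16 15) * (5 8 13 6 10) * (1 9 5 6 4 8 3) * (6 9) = (0 3 1 6 10 9 5)(4 8 13 16 15) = [3, 6, 2, 1, 8, 0, 10, 7, 13, 5, 9, 11, 12, 16, 14, 4, 15]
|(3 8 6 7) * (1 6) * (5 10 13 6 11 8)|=6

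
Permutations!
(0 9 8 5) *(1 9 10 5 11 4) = (0 10 5)(1 9 8 11 4) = [10, 9, 2, 3, 1, 0, 6, 7, 11, 8, 5, 4]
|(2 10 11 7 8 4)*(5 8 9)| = |(2 10 11 7 9 5 8 4)| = 8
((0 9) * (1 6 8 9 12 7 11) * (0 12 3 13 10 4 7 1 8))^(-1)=(0 6 1 12 9 8 11 7 4 10 13 3)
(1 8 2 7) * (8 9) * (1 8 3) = (1 9 3)(2 7 8) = [0, 9, 7, 1, 4, 5, 6, 8, 2, 3]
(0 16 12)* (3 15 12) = [16, 1, 2, 15, 4, 5, 6, 7, 8, 9, 10, 11, 0, 13, 14, 12, 3] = (0 16 3 15 12)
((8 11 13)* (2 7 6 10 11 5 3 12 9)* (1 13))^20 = (1 7 3)(2 5 11)(6 12 13)(8 10 9) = ((1 13 8 5 3 12 9 2 7 6 10 11))^20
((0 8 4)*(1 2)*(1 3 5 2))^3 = (8)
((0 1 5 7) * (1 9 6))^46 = ((0 9 6 1 5 7))^46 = (0 5 6)(1 9 7)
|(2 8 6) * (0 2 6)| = |(0 2 8)| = 3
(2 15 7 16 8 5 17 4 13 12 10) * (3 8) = (2 15 7 16 3 8 5 17 4 13 12 10) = [0, 1, 15, 8, 13, 17, 6, 16, 5, 9, 2, 11, 10, 12, 14, 7, 3, 4]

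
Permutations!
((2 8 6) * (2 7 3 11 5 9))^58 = (2 6 3 5)(7 11 9 8)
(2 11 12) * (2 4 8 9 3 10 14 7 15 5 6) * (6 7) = (2 11 12 4 8 9 3 10 14 6)(5 7 15) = [0, 1, 11, 10, 8, 7, 2, 15, 9, 3, 14, 12, 4, 13, 6, 5]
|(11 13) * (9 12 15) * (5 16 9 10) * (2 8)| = 6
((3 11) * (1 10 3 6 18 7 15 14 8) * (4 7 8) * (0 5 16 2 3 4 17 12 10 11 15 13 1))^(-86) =(0 3 12 13 18 16 14 4 11)(1 8 2 17 7 6 5 15 10)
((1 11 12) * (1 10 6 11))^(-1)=((6 11 12 10))^(-1)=(6 10 12 11)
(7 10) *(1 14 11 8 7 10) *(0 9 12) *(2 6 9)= (0 2 6 9 12)(1 14 11 8 7)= [2, 14, 6, 3, 4, 5, 9, 1, 7, 12, 10, 8, 0, 13, 11]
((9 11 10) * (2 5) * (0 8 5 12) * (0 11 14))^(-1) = ((0 8 5 2 12 11 10 9 14))^(-1) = (0 14 9 10 11 12 2 5 8)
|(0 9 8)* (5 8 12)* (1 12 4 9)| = 10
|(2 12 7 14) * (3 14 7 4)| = |(2 12 4 3 14)| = 5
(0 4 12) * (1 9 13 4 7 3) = [7, 9, 2, 1, 12, 5, 6, 3, 8, 13, 10, 11, 0, 4] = (0 7 3 1 9 13 4 12)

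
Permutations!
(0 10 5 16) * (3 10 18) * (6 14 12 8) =(0 18 3 10 5 16)(6 14 12 8) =[18, 1, 2, 10, 4, 16, 14, 7, 6, 9, 5, 11, 8, 13, 12, 15, 0, 17, 3]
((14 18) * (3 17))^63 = ((3 17)(14 18))^63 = (3 17)(14 18)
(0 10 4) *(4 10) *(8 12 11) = (0 4)(8 12 11) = [4, 1, 2, 3, 0, 5, 6, 7, 12, 9, 10, 8, 11]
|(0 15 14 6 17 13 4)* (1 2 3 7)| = 28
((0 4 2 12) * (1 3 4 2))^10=(0 2 12)(1 3 4)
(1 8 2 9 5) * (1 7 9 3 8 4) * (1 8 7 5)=(1 4 8 2 3 7 9)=[0, 4, 3, 7, 8, 5, 6, 9, 2, 1]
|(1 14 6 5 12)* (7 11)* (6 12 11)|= 12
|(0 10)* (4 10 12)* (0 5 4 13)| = 3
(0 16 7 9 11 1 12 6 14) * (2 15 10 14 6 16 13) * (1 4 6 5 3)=(0 13 2 15 10 14)(1 12 16 7 9 11 4 6 5 3)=[13, 12, 15, 1, 6, 3, 5, 9, 8, 11, 14, 4, 16, 2, 0, 10, 7]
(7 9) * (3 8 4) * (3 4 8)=[0, 1, 2, 3, 4, 5, 6, 9, 8, 7]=(7 9)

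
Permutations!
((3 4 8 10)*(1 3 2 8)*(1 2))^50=(1 4 8)(2 10 3)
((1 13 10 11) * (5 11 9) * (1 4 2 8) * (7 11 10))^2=(1 7 4 8 13 11 2)(5 9 10)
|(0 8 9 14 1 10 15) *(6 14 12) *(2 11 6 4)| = |(0 8 9 12 4 2 11 6 14 1 10 15)| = 12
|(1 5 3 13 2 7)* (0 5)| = |(0 5 3 13 2 7 1)| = 7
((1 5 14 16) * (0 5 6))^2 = ((0 5 14 16 1 6))^2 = (0 14 1)(5 16 6)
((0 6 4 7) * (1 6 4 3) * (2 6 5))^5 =(0 7 4)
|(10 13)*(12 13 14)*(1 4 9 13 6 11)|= |(1 4 9 13 10 14 12 6 11)|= 9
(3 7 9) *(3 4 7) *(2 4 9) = (9)(2 4 7) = [0, 1, 4, 3, 7, 5, 6, 2, 8, 9]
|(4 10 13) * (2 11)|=6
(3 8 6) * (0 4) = (0 4)(3 8 6) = [4, 1, 2, 8, 0, 5, 3, 7, 6]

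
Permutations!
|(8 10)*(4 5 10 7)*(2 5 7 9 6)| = 6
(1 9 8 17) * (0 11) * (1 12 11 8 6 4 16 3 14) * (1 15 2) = [8, 9, 1, 14, 16, 5, 4, 7, 17, 6, 10, 0, 11, 13, 15, 2, 3, 12] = (0 8 17 12 11)(1 9 6 4 16 3 14 15 2)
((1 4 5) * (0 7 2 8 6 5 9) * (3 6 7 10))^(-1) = (0 9 4 1 5 6 3 10)(2 7 8)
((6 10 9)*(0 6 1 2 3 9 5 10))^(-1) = ((0 6)(1 2 3 9)(5 10))^(-1) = (0 6)(1 9 3 2)(5 10)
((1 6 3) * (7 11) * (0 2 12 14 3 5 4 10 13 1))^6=(0 2 12 14 3)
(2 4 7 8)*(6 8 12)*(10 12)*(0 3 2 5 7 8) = (0 3 2 4 8 5 7 10 12 6) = [3, 1, 4, 2, 8, 7, 0, 10, 5, 9, 12, 11, 6]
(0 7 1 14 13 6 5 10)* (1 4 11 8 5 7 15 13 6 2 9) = (0 15 13 2 9 1 14 6 7 4 11 8 5 10) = [15, 14, 9, 3, 11, 10, 7, 4, 5, 1, 0, 8, 12, 2, 6, 13]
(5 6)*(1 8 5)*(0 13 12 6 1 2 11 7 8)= (0 13 12 6 2 11 7 8 5 1)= [13, 0, 11, 3, 4, 1, 2, 8, 5, 9, 10, 7, 6, 12]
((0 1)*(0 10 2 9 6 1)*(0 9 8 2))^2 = (0 6 10 9 1)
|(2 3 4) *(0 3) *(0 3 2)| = |(0 2 3 4)| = 4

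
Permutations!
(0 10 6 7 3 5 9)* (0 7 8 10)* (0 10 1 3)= [10, 3, 2, 5, 4, 9, 8, 0, 1, 7, 6]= (0 10 6 8 1 3 5 9 7)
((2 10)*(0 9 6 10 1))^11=((0 9 6 10 2 1))^11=(0 1 2 10 6 9)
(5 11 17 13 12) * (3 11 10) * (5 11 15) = (3 15 5 10)(11 17 13 12) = [0, 1, 2, 15, 4, 10, 6, 7, 8, 9, 3, 17, 11, 12, 14, 5, 16, 13]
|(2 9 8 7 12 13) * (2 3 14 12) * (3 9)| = |(2 3 14 12 13 9 8 7)| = 8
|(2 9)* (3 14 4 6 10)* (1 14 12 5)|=|(1 14 4 6 10 3 12 5)(2 9)|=8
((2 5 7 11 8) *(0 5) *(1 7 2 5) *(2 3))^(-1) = ((0 1 7 11 8 5 3 2))^(-1) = (0 2 3 5 8 11 7 1)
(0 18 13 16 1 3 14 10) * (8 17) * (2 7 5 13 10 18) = [2, 3, 7, 14, 4, 13, 6, 5, 17, 9, 0, 11, 12, 16, 18, 15, 1, 8, 10] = (0 2 7 5 13 16 1 3 14 18 10)(8 17)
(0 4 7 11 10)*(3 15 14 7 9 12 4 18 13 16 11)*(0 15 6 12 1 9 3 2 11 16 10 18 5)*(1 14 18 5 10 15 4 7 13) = [10, 9, 11, 6, 3, 0, 12, 2, 8, 14, 4, 5, 7, 15, 13, 18, 16, 17, 1] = (0 10 4 3 6 12 7 2 11 5)(1 9 14 13 15 18)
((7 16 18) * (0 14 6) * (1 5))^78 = ((0 14 6)(1 5)(7 16 18))^78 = (18)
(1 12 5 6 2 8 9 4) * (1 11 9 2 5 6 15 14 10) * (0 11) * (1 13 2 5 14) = (0 11 9 4)(1 12 6 14 10 13 2 8 5 15) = [11, 12, 8, 3, 0, 15, 14, 7, 5, 4, 13, 9, 6, 2, 10, 1]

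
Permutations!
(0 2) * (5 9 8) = [2, 1, 0, 3, 4, 9, 6, 7, 5, 8] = (0 2)(5 9 8)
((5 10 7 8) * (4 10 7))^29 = (4 10)(5 8 7)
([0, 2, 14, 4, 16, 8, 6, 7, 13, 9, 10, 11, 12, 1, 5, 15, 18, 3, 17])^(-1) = [0, 13, 1, 17, 3, 14, 6, 7, 5, 9, 10, 11, 12, 8, 2, 15, 4, 18, 16]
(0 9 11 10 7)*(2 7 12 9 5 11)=[5, 1, 7, 3, 4, 11, 6, 0, 8, 2, 12, 10, 9]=(0 5 11 10 12 9 2 7)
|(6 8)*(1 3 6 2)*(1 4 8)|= |(1 3 6)(2 4 8)|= 3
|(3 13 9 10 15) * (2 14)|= |(2 14)(3 13 9 10 15)|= 10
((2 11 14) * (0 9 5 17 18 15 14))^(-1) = ((0 9 5 17 18 15 14 2 11))^(-1) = (0 11 2 14 15 18 17 5 9)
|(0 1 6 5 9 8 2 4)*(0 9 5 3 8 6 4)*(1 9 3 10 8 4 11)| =|(0 9 6 10 8 2)(1 11)(3 4)| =6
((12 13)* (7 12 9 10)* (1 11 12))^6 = (1 7 10 9 13 12 11)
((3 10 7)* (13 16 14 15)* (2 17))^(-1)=((2 17)(3 10 7)(13 16 14 15))^(-1)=(2 17)(3 7 10)(13 15 14 16)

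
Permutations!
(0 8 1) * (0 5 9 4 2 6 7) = (0 8 1 5 9 4 2 6 7) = [8, 5, 6, 3, 2, 9, 7, 0, 1, 4]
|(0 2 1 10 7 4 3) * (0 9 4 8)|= 6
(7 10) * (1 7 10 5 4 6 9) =(10)(1 7 5 4 6 9) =[0, 7, 2, 3, 6, 4, 9, 5, 8, 1, 10]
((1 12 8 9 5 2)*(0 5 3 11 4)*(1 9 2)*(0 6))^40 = ((0 5 1 12 8 2 9 3 11 4 6))^40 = (0 3 12 6 9 1 4 2 5 11 8)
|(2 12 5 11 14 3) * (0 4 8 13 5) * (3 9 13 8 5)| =10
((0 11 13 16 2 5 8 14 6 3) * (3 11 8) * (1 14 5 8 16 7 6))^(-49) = (0 3 5 8 2 16)(1 14)(6 7 13 11)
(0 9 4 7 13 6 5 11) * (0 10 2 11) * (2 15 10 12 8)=[9, 1, 11, 3, 7, 0, 5, 13, 2, 4, 15, 12, 8, 6, 14, 10]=(0 9 4 7 13 6 5)(2 11 12 8)(10 15)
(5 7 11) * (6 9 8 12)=(5 7 11)(6 9 8 12)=[0, 1, 2, 3, 4, 7, 9, 11, 12, 8, 10, 5, 6]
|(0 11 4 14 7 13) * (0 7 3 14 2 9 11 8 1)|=12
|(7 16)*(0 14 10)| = |(0 14 10)(7 16)| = 6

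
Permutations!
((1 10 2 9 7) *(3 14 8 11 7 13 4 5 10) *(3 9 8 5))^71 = ((1 9 13 4 3 14 5 10 2 8 11 7))^71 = (1 7 11 8 2 10 5 14 3 4 13 9)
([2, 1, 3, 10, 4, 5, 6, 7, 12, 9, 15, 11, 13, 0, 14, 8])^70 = [12, 1, 13, 0, 4, 5, 6, 7, 10, 9, 2, 11, 15, 8, 14, 3]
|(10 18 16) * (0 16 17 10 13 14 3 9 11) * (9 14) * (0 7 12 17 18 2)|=10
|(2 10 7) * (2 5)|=4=|(2 10 7 5)|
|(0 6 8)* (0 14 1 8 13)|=|(0 6 13)(1 8 14)|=3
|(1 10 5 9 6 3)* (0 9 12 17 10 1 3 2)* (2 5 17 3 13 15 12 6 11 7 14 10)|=8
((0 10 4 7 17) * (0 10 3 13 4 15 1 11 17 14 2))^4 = (0 7 3 14 13 2 4)(1 15 10 17 11)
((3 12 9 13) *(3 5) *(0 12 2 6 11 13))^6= (13)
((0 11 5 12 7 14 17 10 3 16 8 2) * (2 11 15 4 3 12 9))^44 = ((0 15 4 3 16 8 11 5 9 2)(7 14 17 10 12))^44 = (0 16 9 4 11)(2 3 5 15 8)(7 12 10 17 14)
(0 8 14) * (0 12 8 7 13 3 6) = (0 7 13 3 6)(8 14 12) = [7, 1, 2, 6, 4, 5, 0, 13, 14, 9, 10, 11, 8, 3, 12]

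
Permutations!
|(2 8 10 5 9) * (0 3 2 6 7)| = |(0 3 2 8 10 5 9 6 7)| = 9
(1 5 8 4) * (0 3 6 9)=(0 3 6 9)(1 5 8 4)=[3, 5, 2, 6, 1, 8, 9, 7, 4, 0]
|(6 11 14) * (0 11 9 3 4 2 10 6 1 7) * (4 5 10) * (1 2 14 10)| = |(0 11 10 6 9 3 5 1 7)(2 4 14)| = 9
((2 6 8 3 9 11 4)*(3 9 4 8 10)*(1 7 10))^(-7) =(8 11 9)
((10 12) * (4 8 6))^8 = (12)(4 6 8)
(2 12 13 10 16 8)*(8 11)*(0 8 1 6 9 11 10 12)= [8, 6, 0, 3, 4, 5, 9, 7, 2, 11, 16, 1, 13, 12, 14, 15, 10]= (0 8 2)(1 6 9 11)(10 16)(12 13)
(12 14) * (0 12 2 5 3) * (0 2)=[12, 1, 5, 2, 4, 3, 6, 7, 8, 9, 10, 11, 14, 13, 0]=(0 12 14)(2 5 3)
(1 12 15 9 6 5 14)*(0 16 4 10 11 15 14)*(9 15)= (0 16 4 10 11 9 6 5)(1 12 14)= [16, 12, 2, 3, 10, 0, 5, 7, 8, 6, 11, 9, 14, 13, 1, 15, 4]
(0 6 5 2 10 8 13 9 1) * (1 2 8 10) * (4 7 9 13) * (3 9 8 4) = [6, 0, 1, 9, 7, 4, 5, 8, 3, 2, 10, 11, 12, 13] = (13)(0 6 5 4 7 8 3 9 2 1)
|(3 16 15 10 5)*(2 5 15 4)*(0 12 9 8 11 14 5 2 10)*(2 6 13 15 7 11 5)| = 16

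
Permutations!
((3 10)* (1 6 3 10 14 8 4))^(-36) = (14)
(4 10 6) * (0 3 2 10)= (0 3 2 10 6 4)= [3, 1, 10, 2, 0, 5, 4, 7, 8, 9, 6]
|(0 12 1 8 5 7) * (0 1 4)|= 12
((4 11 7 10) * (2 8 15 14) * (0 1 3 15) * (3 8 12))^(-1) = (0 8 1)(2 14 15 3 12)(4 10 7 11)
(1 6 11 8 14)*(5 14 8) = [0, 6, 2, 3, 4, 14, 11, 7, 8, 9, 10, 5, 12, 13, 1] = (1 6 11 5 14)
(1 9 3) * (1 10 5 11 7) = [0, 9, 2, 10, 4, 11, 6, 1, 8, 3, 5, 7] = (1 9 3 10 5 11 7)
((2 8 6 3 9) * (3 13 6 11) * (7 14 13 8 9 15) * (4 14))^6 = (3 6 4)(7 11 13)(8 14 15)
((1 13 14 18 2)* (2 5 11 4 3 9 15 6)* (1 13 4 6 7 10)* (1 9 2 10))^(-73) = ((1 4 3 2 13 14 18 5 11 6 10 9 15 7))^(-73) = (1 9 11 14 3 7 10 5 13 4 15 6 18 2)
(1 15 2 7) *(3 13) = (1 15 2 7)(3 13) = [0, 15, 7, 13, 4, 5, 6, 1, 8, 9, 10, 11, 12, 3, 14, 2]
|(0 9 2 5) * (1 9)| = 5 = |(0 1 9 2 5)|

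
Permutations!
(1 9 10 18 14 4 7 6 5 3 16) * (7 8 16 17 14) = (1 9 10 18 7 6 5 3 17 14 4 8 16) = [0, 9, 2, 17, 8, 3, 5, 6, 16, 10, 18, 11, 12, 13, 4, 15, 1, 14, 7]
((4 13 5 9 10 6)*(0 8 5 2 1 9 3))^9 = ((0 8 5 3)(1 9 10 6 4 13 2))^9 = (0 8 5 3)(1 10 4 2 9 6 13)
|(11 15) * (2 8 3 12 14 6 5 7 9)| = |(2 8 3 12 14 6 5 7 9)(11 15)| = 18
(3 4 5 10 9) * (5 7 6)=(3 4 7 6 5 10 9)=[0, 1, 2, 4, 7, 10, 5, 6, 8, 3, 9]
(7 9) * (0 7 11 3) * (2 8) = (0 7 9 11 3)(2 8) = [7, 1, 8, 0, 4, 5, 6, 9, 2, 11, 10, 3]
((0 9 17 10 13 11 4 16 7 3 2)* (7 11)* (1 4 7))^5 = ((0 9 17 10 13 1 4 16 11 7 3 2))^5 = (0 1 3 10 11 9 4 2 13 7 17 16)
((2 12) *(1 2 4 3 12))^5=(1 2)(3 4 12)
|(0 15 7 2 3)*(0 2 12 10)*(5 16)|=10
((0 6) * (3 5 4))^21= ((0 6)(3 5 4))^21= (0 6)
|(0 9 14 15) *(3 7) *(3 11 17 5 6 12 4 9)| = 12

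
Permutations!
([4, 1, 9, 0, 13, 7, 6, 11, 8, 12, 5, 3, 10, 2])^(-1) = (0 3 11 7 5 10 12 9 2 13 4)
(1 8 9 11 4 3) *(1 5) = (1 8 9 11 4 3 5) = [0, 8, 2, 5, 3, 1, 6, 7, 9, 11, 10, 4]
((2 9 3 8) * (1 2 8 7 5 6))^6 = (1 6 5 7 3 9 2)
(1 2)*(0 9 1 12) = [9, 2, 12, 3, 4, 5, 6, 7, 8, 1, 10, 11, 0] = (0 9 1 2 12)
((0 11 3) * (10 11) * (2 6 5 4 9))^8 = (11)(2 4 6 9 5)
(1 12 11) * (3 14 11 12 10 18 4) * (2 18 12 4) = (1 10 12 4 3 14 11)(2 18) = [0, 10, 18, 14, 3, 5, 6, 7, 8, 9, 12, 1, 4, 13, 11, 15, 16, 17, 2]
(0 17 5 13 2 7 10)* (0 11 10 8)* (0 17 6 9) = (0 6 9)(2 7 8 17 5 13)(10 11) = [6, 1, 7, 3, 4, 13, 9, 8, 17, 0, 11, 10, 12, 2, 14, 15, 16, 5]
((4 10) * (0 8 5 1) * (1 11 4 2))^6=((0 8 5 11 4 10 2 1))^6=(0 2 4 5)(1 10 11 8)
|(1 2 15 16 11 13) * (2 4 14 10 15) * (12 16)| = |(1 4 14 10 15 12 16 11 13)| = 9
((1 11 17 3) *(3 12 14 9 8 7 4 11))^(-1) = (1 3)(4 7 8 9 14 12 17 11)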